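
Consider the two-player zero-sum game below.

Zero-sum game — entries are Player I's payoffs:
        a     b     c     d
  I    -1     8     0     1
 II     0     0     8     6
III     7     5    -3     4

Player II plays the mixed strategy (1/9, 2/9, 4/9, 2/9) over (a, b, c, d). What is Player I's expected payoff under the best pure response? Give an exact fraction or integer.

I: (-1)·(1/9) + (8)·(2/9) + (0)·(4/9) + (1)·(2/9) = 17/9.
II: (0)·(1/9) + (0)·(2/9) + (8)·(4/9) + (6)·(2/9) = 44/9.
III: (7)·(1/9) + (5)·(2/9) + (-3)·(4/9) + (4)·(2/9) = 13/9.
The best pure response is II with expected payoff 44/9.

44/9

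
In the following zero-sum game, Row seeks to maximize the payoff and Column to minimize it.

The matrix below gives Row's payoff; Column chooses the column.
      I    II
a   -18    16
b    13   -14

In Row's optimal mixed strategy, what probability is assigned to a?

27/61

Row minima are -18 and -14, so Row's maximin is -14; column maxima are 13 and 16, so Column's minimax is 13. These differ, so the equilibrium is in mixed strategies.
Let Row play a with probability p. Column is indifferent when −18p + 13(1−p) = 16p − 14(1−p), giving p = 27/61.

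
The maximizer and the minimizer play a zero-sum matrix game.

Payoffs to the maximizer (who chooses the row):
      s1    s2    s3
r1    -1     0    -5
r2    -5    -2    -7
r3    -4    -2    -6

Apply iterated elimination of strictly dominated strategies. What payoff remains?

-5

Row r2 is strictly dominated by row r1 (-1>-5, 0>-2, -5>-7); eliminate r2.
Row r3 is strictly dominated by row r1 (-1>-4, 0>-2, -5>-6); eliminate r3.
Column s2 is strictly dominated by s1 for the minimizer (-1<0); eliminate s2.
Column s1 is strictly dominated by s3 for the minimizer (-5<-1); eliminate s1.
Only (r1, s3) remains, with payoff -5.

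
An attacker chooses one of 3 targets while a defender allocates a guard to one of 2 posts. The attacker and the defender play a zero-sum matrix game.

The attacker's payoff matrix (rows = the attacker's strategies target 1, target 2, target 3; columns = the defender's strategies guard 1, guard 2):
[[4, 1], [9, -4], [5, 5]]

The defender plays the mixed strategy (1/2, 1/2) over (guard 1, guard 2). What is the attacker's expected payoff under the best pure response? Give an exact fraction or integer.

target 1: (4)·(1/2) + (1)·(1/2) = 5/2.
target 2: (9)·(1/2) + (-4)·(1/2) = 5/2.
target 3: (5)·(1/2) + (5)·(1/2) = 5.
The best pure response is target 3 with expected payoff 5.

5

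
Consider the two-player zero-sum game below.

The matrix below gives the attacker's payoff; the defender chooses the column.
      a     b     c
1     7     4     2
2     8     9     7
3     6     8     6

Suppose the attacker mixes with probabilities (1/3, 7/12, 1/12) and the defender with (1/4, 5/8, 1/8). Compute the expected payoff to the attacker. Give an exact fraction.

Against (1/4, 5/8, 1/8), each row's expected payoff is 1: 9/2; 2: 17/2; 3: 29/4.
Taking the (1/3, 7/12, 1/12)-weighted average: (1/3)·(9/2) + (7/12)·(17/2) + (1/12)·(29/4) = 113/16.

113/16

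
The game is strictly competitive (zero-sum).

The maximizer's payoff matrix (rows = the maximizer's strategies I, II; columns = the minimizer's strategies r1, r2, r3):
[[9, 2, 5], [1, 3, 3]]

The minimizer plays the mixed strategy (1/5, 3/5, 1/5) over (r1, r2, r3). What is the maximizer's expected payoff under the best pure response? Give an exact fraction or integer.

I: (9)·(1/5) + (2)·(3/5) + (5)·(1/5) = 4.
II: (1)·(1/5) + (3)·(3/5) + (3)·(1/5) = 13/5.
The best pure response is I with expected payoff 4.

4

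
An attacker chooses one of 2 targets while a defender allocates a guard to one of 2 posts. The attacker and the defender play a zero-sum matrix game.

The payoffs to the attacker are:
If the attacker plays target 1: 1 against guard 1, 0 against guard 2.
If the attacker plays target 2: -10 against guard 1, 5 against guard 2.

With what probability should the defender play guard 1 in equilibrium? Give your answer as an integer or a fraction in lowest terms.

Row minima are 0 and -10, so the attacker's maximin is 0; column maxima are 1 and 5, so the defender's minimax is 1. These differ, so the equilibrium is in mixed strategies.
Let the defender play guard 1 with probability q. The attacker is indifferent when q = −10q + 5(1−q), giving q = 5/16.

5/16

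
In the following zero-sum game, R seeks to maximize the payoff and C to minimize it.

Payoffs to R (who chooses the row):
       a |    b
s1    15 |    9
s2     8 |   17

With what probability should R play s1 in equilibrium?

Row minima are 9 and 8, so R's maximin is 9; column maxima are 15 and 17, so C's minimax is 15. These differ, so the equilibrium is in mixed strategies.
Let R play s1 with probability p. C is indifferent when 15p + 8(1−p) = 9p + 17(1−p), giving p = 3/5.

3/5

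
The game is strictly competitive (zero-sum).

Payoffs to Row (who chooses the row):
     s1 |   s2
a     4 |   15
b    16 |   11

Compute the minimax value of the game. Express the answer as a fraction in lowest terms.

49/4

Row minima are 4 and 11, so Row's maximin is 11; column maxima are 16 and 15, so Column's minimax is 15. These differ, so the equilibrium is in mixed strategies.
Let Row play a with probability p. Column is indifferent when 4p + 16(1−p) = 15p + 11(1−p), giving p = 5/16.
Let Column play s1 with probability q. Row is indifferent when 4q + 15(1−q) = 16q + 11(1−q), giving q = 1/4.
The value is 4·(1/4) + (15)·(3/4) = 49/4.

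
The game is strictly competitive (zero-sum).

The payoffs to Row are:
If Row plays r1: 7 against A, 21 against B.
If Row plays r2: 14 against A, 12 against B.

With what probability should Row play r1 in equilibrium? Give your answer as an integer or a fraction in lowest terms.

1/8

Row minima are 7 and 12, so Row's maximin is 12; column maxima are 14 and 21, so Column's minimax is 14. These differ, so the equilibrium is in mixed strategies.
Let Row play r1 with probability p. Column is indifferent when 7p + 14(1−p) = 21p + 12(1−p), giving p = 1/8.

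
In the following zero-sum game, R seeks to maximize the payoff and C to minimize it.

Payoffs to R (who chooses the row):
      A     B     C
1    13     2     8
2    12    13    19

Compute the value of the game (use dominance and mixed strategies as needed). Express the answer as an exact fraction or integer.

145/12

Column C is strictly dominated by B for C (it gives R more in every row).
The remaining 2×2 game on (1, 2) × (A, B) has no saddle point. Let R play 1 with probability p; indifference gives 13p + 12(1−p) = 2p + 13(1−p), so p = 1/12.
Similarly C's optimal q on A is 11/12, and the value is 13·(11/12) + (2)·(1/12) = 145/12.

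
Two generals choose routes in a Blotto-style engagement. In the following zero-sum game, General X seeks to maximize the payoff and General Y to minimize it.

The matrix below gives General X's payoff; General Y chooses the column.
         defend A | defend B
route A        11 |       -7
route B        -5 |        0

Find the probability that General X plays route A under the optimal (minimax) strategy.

Row minima are -7 and -5, so General X's maximin is -5; column maxima are 11 and 0, so General Y's minimax is 0. These differ, so the equilibrium is in mixed strategies.
Let General X play route A with probability p. General Y is indifferent when 11p − 5(1−p) = −7p, giving p = 5/23.

5/23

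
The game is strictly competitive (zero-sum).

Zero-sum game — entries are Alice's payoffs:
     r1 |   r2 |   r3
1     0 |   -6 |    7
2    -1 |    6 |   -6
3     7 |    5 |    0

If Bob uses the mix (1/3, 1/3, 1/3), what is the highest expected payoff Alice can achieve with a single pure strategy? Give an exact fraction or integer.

1: (0)·(1/3) + (-6)·(1/3) + (7)·(1/3) = 1/3.
2: (-1)·(1/3) + (6)·(1/3) + (-6)·(1/3) = -1/3.
3: (7)·(1/3) + (5)·(1/3) + (0)·(1/3) = 4.
The best pure response is 3 with expected payoff 4.

4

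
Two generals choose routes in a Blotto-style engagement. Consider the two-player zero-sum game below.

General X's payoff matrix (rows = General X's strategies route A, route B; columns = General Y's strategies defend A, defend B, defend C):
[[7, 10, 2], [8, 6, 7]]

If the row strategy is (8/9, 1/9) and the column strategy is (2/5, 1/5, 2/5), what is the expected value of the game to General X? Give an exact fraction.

52/9

Against (2/5, 1/5, 2/5), each row's expected payoff is route A: 28/5; route B: 36/5.
Taking the (8/9, 1/9)-weighted average: (8/9)·(28/5) + (1/9)·(36/5) = 52/9.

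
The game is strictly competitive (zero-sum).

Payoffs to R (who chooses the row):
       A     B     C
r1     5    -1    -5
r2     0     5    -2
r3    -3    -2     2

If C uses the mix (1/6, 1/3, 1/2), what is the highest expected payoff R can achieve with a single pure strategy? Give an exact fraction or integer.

r1: (5)·(1/6) + (-1)·(1/3) + (-5)·(1/2) = -2.
r2: (0)·(1/6) + (5)·(1/3) + (-2)·(1/2) = 2/3.
r3: (-3)·(1/6) + (-2)·(1/3) + (2)·(1/2) = -1/6.
The best pure response is r2 with expected payoff 2/3.

2/3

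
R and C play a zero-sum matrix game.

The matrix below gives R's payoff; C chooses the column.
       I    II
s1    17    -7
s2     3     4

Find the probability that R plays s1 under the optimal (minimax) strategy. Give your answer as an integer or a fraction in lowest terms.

Row minima are -7 and 3, so R's maximin is 3; column maxima are 17 and 4, so C's minimax is 4. These differ, so the equilibrium is in mixed strategies.
Let R play s1 with probability p. C is indifferent when 17p + 3(1−p) = −7p + 4(1−p), giving p = 1/25.

1/25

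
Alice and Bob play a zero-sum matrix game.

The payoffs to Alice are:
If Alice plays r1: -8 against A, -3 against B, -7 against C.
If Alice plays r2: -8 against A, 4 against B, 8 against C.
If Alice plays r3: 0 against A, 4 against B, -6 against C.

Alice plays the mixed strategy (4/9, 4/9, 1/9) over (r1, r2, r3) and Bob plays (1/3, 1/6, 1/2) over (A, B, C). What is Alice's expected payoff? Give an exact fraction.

Against (1/3, 1/6, 1/2), each row's expected payoff is r1: -20/3; r2: 2; r3: -7/3.
Taking the (4/9, 4/9, 1/9)-weighted average: (4/9)·(-20/3) + (4/9)·(2) + (1/9)·(-7/3) = -7/3.

-7/3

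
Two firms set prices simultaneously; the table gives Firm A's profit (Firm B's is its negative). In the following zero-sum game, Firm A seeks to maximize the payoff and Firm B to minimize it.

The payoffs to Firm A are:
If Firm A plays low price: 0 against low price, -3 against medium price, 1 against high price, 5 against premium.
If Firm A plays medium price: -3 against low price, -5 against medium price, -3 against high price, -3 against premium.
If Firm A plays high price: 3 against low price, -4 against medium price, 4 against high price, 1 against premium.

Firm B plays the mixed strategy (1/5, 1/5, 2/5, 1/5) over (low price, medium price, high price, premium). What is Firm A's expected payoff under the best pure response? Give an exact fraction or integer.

8/5

low price: (0)·(1/5) + (-3)·(1/5) + (1)·(2/5) + (5)·(1/5) = 4/5.
medium price: (-3)·(1/5) + (-5)·(1/5) + (-3)·(2/5) + (-3)·(1/5) = -17/5.
high price: (3)·(1/5) + (-4)·(1/5) + (4)·(2/5) + (1)·(1/5) = 8/5.
The best pure response is high price with expected payoff 8/5.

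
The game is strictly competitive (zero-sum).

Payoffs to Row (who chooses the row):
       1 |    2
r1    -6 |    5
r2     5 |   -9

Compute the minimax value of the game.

Row minima are -6 and -9, so Row's maximin is -6; column maxima are 5 and 5, so Column's minimax is 5. These differ, so the equilibrium is in mixed strategies.
Let Row play r1 with probability p. Column is indifferent when −6p + 5(1−p) = 5p − 9(1−p), giving p = 14/25.
Let Column play 1 with probability q. Row is indifferent when −6q + 5(1−q) = 5q − 9(1−q), giving q = 14/25.
The value is -6·(14/25) + (5)·(11/25) = -29/25.

-29/25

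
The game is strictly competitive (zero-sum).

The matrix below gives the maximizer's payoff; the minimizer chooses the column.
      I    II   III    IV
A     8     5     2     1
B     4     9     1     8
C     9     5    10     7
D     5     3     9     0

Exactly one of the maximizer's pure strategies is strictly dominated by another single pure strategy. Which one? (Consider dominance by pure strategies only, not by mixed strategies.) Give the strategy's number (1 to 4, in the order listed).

4

Compare D with C: 9 > 5, 5 > 3, 10 > 9, 7 > 0.
So C strictly dominates D for the maximizer; D is strictly dominated.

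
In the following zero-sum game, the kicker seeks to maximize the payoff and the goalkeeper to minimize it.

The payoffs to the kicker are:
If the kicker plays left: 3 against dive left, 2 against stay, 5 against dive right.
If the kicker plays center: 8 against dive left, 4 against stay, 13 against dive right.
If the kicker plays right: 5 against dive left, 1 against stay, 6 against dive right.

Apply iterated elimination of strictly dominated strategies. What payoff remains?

Column dive left is strictly dominated by stay for the goalkeeper (2<3, 4<8, 1<5); eliminate dive left.
Row left is strictly dominated by row center (4>2, 13>5); eliminate left.
Column dive right is strictly dominated by stay for the goalkeeper (4<13, 1<6); eliminate dive right.
Row right is strictly dominated by row center (4>1); eliminate right.
Only (center, stay) remains, with payoff 4.

4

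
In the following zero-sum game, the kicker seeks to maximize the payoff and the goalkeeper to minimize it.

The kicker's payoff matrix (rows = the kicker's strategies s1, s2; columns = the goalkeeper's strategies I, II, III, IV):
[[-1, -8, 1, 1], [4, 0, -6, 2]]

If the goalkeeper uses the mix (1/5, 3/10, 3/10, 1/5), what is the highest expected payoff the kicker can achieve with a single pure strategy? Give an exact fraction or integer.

s1: (-1)·(1/5) + (-8)·(3/10) + (1)·(3/10) + (1)·(1/5) = -21/10.
s2: (4)·(1/5) + (0)·(3/10) + (-6)·(3/10) + (2)·(1/5) = -3/5.
The best pure response is s2 with expected payoff -3/5.

-3/5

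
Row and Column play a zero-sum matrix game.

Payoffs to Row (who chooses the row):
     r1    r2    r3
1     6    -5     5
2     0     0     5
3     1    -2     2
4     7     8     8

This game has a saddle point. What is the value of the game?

7

Row minima: -5, 0, -2, 7 → Row's maximin is 7.
Column maxima: 7, 8, 8 → Column's minimax is 7.
They coincide at (4, r1), so the value is 7.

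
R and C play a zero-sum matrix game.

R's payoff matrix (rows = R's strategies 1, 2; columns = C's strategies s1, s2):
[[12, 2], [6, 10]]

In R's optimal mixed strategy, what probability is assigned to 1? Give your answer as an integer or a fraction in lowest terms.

Row minima are 2 and 6, so R's maximin is 6; column maxima are 12 and 10, so C's minimax is 10. These differ, so the equilibrium is in mixed strategies.
Let R play 1 with probability p. C is indifferent when 12p + 6(1−p) = 2p + 10(1−p), giving p = 2/7.

2/7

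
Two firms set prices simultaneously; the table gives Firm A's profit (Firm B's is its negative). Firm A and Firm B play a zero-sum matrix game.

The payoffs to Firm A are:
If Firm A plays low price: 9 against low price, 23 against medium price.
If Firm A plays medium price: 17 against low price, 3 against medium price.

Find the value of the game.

Row minima are 9 and 3, so Firm A's maximin is 9; column maxima are 17 and 23, so Firm B's minimax is 17. These differ, so the equilibrium is in mixed strategies.
Let Firm A play low price with probability p. Firm B is indifferent when 9p + 17(1−p) = 23p + 3(1−p), giving p = 1/2.
Let Firm B play low price with probability q. Firm A is indifferent when 9q + 23(1−q) = 17q + 3(1−q), giving q = 5/7.
The value is 9·(5/7) + (23)·(2/7) = 13.

13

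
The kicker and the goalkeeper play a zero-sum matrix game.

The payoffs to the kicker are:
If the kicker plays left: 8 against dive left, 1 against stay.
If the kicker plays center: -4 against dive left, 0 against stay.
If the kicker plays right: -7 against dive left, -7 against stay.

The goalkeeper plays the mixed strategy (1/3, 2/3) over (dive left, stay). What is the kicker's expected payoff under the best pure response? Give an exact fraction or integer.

10/3

left: (8)·(1/3) + (1)·(2/3) = 10/3.
center: (-4)·(1/3) + (0)·(2/3) = -4/3.
right: (-7)·(1/3) + (-7)·(2/3) = -7.
The best pure response is left with expected payoff 10/3.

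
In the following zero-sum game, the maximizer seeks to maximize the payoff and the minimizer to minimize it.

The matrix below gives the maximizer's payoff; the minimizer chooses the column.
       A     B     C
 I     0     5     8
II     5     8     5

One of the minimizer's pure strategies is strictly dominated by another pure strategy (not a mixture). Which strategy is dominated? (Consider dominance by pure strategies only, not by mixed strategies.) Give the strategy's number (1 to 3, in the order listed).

The minimizer prefers columns that give the maximizer less. Compare B with A: 0 < 5, 5 < 8.
So A strictly dominates B for the minimizer; B is strictly dominated.

2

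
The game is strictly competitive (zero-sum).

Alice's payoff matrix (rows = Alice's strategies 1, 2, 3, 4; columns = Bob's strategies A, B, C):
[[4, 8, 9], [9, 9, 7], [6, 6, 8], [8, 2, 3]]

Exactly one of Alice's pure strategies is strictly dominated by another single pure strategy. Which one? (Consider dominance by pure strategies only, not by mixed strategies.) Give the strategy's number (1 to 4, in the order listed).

Compare 4 with 2: 9 > 8, 9 > 2, 7 > 3.
So 2 strictly dominates 4 for Alice; 4 is strictly dominated.

4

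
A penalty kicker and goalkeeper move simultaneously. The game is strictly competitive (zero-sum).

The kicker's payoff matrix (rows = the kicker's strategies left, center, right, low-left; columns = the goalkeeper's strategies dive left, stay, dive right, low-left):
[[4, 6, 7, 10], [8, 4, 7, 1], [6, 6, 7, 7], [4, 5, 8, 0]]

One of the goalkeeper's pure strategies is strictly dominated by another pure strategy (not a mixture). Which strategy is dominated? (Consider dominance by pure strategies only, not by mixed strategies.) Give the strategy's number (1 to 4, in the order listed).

3

The goalkeeper prefers columns that give the kicker less. Compare dive right with stay: 6 < 7, 4 < 7, 6 < 7, 5 < 8.
So stay strictly dominates dive right for the goalkeeper; dive right is strictly dominated.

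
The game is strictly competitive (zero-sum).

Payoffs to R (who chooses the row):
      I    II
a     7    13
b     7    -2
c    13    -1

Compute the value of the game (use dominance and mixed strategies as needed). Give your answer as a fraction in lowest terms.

44/5

Row b is strictly dominated by row c, so R never plays it.
The remaining 2×2 game on (a, c) × (I, II) has no saddle point. Let R play a with probability p; indifference gives 7p + 13(1−p) = 13p − (1−p), so p = 7/10.
Similarly C's optimal q on I is 7/10, and the value is 7·(7/10) + (13)·(3/10) = 44/5.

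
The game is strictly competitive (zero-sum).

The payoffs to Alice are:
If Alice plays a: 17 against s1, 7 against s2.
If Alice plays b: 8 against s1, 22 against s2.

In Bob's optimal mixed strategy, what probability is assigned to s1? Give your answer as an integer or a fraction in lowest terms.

Row minima are 7 and 8, so Alice's maximin is 8; column maxima are 17 and 22, so Bob's minimax is 17. These differ, so the equilibrium is in mixed strategies.
Let Bob play s1 with probability q. Alice is indifferent when 17q + 7(1−q) = 8q + 22(1−q), giving q = 5/8.

5/8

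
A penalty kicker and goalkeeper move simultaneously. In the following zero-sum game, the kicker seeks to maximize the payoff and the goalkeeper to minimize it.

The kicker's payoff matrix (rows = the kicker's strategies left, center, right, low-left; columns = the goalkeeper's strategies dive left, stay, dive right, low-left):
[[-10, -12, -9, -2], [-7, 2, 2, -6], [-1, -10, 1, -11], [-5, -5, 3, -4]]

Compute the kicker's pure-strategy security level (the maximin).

The worst-case payoff for each row is left: -12, center: -7, right: -11, low-left: -5.
The best of these is -5.

-5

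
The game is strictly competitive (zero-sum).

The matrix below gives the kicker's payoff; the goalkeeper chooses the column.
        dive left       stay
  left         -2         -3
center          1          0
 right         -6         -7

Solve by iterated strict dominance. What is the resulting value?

Column dive left is strictly dominated by stay for the goalkeeper (-3<-2, 0<1, -7<-6); eliminate dive left.
Row left is strictly dominated by row center (0>-3); eliminate left.
Row right is strictly dominated by row center (0>-7); eliminate right.
Only (center, stay) remains, with payoff 0.

0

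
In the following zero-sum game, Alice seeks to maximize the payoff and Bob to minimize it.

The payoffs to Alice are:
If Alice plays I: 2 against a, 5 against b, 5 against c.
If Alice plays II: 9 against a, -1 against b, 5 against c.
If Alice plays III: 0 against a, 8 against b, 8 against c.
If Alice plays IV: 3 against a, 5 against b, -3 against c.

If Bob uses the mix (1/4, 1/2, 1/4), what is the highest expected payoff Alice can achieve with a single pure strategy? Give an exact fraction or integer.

6

I: (2)·(1/4) + (5)·(1/2) + (5)·(1/4) = 17/4.
II: (9)·(1/4) + (-1)·(1/2) + (5)·(1/4) = 3.
III: (0)·(1/4) + (8)·(1/2) + (8)·(1/4) = 6.
IV: (3)·(1/4) + (5)·(1/2) + (-3)·(1/4) = 5/2.
The best pure response is III with expected payoff 6.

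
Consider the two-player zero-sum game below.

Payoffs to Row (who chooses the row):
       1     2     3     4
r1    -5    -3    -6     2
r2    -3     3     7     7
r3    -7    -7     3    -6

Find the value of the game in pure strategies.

-3

Row minima: -6, -3, -7 → Row's maximin is -3.
Column maxima: -3, 3, 7, 7 → Column's minimax is -3.
They coincide at (r2, 1), so the value is -3.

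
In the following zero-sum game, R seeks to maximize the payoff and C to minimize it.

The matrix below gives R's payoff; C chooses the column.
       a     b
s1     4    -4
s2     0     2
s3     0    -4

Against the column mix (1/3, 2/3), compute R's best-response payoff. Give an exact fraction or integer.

4/3

s1: (4)·(1/3) + (-4)·(2/3) = -4/3.
s2: (0)·(1/3) + (2)·(2/3) = 4/3.
s3: (0)·(1/3) + (-4)·(2/3) = -8/3.
The best pure response is s2 with expected payoff 4/3.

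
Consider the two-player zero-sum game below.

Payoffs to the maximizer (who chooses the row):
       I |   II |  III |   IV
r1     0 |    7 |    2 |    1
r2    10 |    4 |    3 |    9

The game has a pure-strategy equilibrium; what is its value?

Row minima: 0, 3 → the maximizer's maximin is 3.
Column maxima: 10, 7, 3, 9 → the minimizer's minimax is 3.
They coincide at (r2, III), so the value is 3.

3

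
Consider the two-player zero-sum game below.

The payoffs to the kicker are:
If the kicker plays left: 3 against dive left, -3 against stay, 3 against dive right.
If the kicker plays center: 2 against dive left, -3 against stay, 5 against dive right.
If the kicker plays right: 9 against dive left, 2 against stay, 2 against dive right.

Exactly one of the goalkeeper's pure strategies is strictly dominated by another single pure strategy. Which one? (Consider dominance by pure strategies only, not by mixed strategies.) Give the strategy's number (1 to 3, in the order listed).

1

The goalkeeper prefers columns that give the kicker less. Compare dive left with stay: -3 < 3, -3 < 2, 2 < 9.
So stay strictly dominates dive left for the goalkeeper; dive left is strictly dominated.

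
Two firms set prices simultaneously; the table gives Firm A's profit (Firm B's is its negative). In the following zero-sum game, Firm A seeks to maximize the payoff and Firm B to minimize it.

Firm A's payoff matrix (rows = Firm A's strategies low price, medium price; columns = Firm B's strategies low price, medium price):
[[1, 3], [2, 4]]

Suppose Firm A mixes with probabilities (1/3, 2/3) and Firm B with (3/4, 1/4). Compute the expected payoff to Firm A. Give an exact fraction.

13/6

Against (3/4, 1/4), each row's expected payoff is low price: 3/2; medium price: 5/2.
Taking the (1/3, 2/3)-weighted average: (1/3)·(3/2) + (2/3)·(5/2) = 13/6.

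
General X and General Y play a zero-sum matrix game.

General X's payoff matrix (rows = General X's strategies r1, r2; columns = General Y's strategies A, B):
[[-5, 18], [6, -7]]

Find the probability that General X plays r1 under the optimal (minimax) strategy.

13/36

Row minima are -5 and -7, so General X's maximin is -5; column maxima are 6 and 18, so General Y's minimax is 6. These differ, so the equilibrium is in mixed strategies.
Let General X play r1 with probability p. General Y is indifferent when −5p + 6(1−p) = 18p − 7(1−p), giving p = 13/36.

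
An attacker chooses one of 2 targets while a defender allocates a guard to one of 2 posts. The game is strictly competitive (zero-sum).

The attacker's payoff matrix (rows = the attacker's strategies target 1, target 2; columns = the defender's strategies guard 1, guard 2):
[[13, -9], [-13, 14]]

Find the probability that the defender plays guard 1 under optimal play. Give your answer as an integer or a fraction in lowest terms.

23/49

Row minima are -9 and -13, so the attacker's maximin is -9; column maxima are 13 and 14, so the defender's minimax is 13. These differ, so the equilibrium is in mixed strategies.
Let the defender play guard 1 with probability q. The attacker is indifferent when 13q − 9(1−q) = −13q + 14(1−q), giving q = 23/49.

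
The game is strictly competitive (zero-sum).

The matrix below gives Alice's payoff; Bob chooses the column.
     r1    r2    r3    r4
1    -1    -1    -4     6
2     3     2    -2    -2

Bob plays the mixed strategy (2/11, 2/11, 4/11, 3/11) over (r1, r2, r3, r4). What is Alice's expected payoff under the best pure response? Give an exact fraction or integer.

-2/11

1: (-1)·(2/11) + (-1)·(2/11) + (-4)·(4/11) + (6)·(3/11) = -2/11.
2: (3)·(2/11) + (2)·(2/11) + (-2)·(4/11) + (-2)·(3/11) = -4/11.
The best pure response is 1 with expected payoff -2/11.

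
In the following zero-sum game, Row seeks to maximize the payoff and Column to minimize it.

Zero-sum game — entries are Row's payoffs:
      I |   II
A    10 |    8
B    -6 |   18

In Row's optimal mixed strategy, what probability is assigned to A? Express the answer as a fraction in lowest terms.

Row minima are 8 and -6, so Row's maximin is 8; column maxima are 10 and 18, so Column's minimax is 10. These differ, so the equilibrium is in mixed strategies.
Let Row play A with probability p. Column is indifferent when 10p − 6(1−p) = 8p + 18(1−p), giving p = 12/13.

12/13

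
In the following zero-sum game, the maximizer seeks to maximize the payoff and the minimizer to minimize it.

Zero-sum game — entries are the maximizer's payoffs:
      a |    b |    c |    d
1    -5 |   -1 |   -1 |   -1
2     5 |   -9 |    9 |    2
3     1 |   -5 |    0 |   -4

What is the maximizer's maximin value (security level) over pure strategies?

-5

The worst-case payoff for each row is 1: -5, 2: -9, 3: -5.
The best of these is -5.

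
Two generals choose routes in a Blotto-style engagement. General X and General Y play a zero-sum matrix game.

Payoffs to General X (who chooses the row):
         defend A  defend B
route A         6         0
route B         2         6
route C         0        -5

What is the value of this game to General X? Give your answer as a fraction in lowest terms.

Row route C is strictly dominated by row route A, so General X never plays it.
The remaining 2×2 game on (route A, route B) × (defend A, defend B) has no saddle point. Let General X play route A with probability p; indifference gives 6p + 2(1−p) = 6(1−p), so p = 2/5.
Similarly General Y's optimal q on defend A is 3/5, and the value is 6·(3/5) + (0)·(2/5) = 18/5.

18/5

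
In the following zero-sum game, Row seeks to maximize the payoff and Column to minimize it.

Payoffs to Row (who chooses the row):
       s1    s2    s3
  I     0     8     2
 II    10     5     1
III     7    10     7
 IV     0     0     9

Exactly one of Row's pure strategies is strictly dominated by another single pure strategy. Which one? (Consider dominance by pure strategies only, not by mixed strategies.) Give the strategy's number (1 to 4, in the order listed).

Compare I with III: 7 > 0, 10 > 8, 7 > 2.
So III strictly dominates I for Row; I is strictly dominated.

1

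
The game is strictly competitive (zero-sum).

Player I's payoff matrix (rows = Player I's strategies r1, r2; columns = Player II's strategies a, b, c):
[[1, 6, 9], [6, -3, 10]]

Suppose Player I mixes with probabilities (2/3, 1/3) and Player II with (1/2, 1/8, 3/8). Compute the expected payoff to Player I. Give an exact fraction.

Against (1/2, 1/8, 3/8), each row's expected payoff is r1: 37/8; r2: 51/8.
Taking the (2/3, 1/3)-weighted average: (2/3)·(37/8) + (1/3)·(51/8) = 125/24.

125/24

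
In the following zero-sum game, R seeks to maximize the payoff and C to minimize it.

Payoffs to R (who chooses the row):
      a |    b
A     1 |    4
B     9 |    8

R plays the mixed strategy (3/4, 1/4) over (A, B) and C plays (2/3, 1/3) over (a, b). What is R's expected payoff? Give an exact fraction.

11/3

Against (2/3, 1/3), each row's expected payoff is A: 2; B: 26/3.
Taking the (3/4, 1/4)-weighted average: (3/4)·(2) + (1/4)·(26/3) = 11/3.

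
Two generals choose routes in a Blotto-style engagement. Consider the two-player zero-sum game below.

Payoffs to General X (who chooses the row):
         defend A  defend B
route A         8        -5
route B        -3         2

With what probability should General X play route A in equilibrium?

Row minima are -5 and -3, so General X's maximin is -3; column maxima are 8 and 2, so General Y's minimax is 2. These differ, so the equilibrium is in mixed strategies.
Let General X play route A with probability p. General Y is indifferent when 8p − 3(1−p) = −5p + 2(1−p), giving p = 5/18.

5/18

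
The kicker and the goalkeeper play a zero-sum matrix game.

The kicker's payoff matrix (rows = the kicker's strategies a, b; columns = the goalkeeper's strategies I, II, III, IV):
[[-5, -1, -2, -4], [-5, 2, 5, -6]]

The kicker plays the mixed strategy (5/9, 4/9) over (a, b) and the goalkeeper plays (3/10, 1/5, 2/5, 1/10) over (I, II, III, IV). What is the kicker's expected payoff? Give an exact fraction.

-133/90

Against (3/10, 1/5, 2/5, 1/10), each row's expected payoff is a: -29/10; b: 3/10.
Taking the (5/9, 4/9)-weighted average: (5/9)·(-29/10) + (4/9)·(3/10) = -133/90.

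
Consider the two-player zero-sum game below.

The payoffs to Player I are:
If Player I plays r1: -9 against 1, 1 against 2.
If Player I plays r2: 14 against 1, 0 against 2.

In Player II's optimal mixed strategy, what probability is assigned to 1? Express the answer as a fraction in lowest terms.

Row minima are -9 and 0, so Player I's maximin is 0; column maxima are 14 and 1, so Player II's minimax is 1. These differ, so the equilibrium is in mixed strategies.
Let Player II play 1 with probability q. Player I is indifferent when −9q + (1−q) = 14q, giving q = 1/24.

1/24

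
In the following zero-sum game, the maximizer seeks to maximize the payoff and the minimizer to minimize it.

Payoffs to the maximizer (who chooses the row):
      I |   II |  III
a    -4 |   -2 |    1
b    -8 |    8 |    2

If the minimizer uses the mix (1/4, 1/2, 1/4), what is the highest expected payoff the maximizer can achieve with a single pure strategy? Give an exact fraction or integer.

a: (-4)·(1/4) + (-2)·(1/2) + (1)·(1/4) = -7/4.
b: (-8)·(1/4) + (8)·(1/2) + (2)·(1/4) = 5/2.
The best pure response is b with expected payoff 5/2.

5/2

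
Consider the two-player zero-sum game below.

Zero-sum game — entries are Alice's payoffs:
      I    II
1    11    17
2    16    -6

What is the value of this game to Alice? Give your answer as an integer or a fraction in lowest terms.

169/14

Row minima are 11 and -6, so Alice's maximin is 11; column maxima are 16 and 17, so Bob's minimax is 16. These differ, so the equilibrium is in mixed strategies.
Let Alice play 1 with probability p. Bob is indifferent when 11p + 16(1−p) = 17p − 6(1−p), giving p = 11/14.
Let Bob play I with probability q. Alice is indifferent when 11q + 17(1−q) = 16q − 6(1−q), giving q = 23/28.
The value is 11·(23/28) + (17)·(5/28) = 169/14.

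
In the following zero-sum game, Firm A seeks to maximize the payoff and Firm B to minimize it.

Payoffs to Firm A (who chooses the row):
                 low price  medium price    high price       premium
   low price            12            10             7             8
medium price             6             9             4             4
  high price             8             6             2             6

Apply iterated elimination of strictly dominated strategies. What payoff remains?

Row high price is strictly dominated by row low price (12>8, 10>6, 7>2, 8>6); eliminate high price.
Row medium price is strictly dominated by row low price (12>6, 10>9, 7>4, 8>4); eliminate medium price.
Column medium price is strictly dominated by high price for Firm B (7<10); eliminate medium price.
Column low price is strictly dominated by high price for Firm B (7<12); eliminate low price.
Column premium is strictly dominated by high price for Firm B (7<8); eliminate premium.
Only (low price, high price) remains, with payoff 7.

7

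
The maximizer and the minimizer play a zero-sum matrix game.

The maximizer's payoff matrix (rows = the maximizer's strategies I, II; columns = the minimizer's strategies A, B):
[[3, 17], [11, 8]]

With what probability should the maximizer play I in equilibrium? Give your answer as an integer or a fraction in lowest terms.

3/17

Row minima are 3 and 8, so the maximizer's maximin is 8; column maxima are 11 and 17, so the minimizer's minimax is 11. These differ, so the equilibrium is in mixed strategies.
Let the maximizer play I with probability p. The minimizer is indifferent when 3p + 11(1−p) = 17p + 8(1−p), giving p = 3/17.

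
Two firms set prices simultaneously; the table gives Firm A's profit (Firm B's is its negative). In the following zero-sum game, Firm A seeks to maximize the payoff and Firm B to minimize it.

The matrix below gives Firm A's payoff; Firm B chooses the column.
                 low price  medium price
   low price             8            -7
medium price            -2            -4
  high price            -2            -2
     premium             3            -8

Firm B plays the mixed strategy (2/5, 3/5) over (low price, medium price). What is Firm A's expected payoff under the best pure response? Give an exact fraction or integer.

low price: (8)·(2/5) + (-7)·(3/5) = -1.
medium price: (-2)·(2/5) + (-4)·(3/5) = -16/5.
high price: (-2)·(2/5) + (-2)·(3/5) = -2.
premium: (3)·(2/5) + (-8)·(3/5) = -18/5.
The best pure response is low price with expected payoff -1.

-1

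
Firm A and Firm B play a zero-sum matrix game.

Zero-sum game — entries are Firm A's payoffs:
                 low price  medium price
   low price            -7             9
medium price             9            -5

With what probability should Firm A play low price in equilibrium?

7/15

Row minima are -7 and -5, so Firm A's maximin is -5; column maxima are 9 and 9, so Firm B's minimax is 9. These differ, so the equilibrium is in mixed strategies.
Let Firm A play low price with probability p. Firm B is indifferent when −7p + 9(1−p) = 9p − 5(1−p), giving p = 7/15.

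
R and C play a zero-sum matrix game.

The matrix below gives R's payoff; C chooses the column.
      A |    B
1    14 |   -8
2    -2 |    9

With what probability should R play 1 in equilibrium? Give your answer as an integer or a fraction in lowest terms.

1/3

Row minima are -8 and -2, so R's maximin is -2; column maxima are 14 and 9, so C's minimax is 9. These differ, so the equilibrium is in mixed strategies.
Let R play 1 with probability p. C is indifferent when 14p − 2(1−p) = −8p + 9(1−p), giving p = 1/3.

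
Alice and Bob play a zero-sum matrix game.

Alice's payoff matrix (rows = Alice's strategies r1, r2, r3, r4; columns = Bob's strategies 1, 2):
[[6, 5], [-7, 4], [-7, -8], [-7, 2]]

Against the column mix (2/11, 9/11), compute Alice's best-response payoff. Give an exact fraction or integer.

57/11

r1: (6)·(2/11) + (5)·(9/11) = 57/11.
r2: (-7)·(2/11) + (4)·(9/11) = 2.
r3: (-7)·(2/11) + (-8)·(9/11) = -86/11.
r4: (-7)·(2/11) + (2)·(9/11) = 4/11.
The best pure response is r1 with expected payoff 57/11.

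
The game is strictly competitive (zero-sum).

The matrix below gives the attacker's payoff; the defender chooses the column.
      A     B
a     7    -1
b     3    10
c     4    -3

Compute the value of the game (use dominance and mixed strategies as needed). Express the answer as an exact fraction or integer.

Row c is strictly dominated by row a, so the attacker never plays it.
The remaining 2×2 game on (a, b) × (A, B) has no saddle point. Let the attacker play a with probability p; indifference gives 7p + 3(1−p) = −p + 10(1−p), so p = 7/15.
Similarly the defender's optimal q on A is 11/15, and the value is 7·(11/15) + (-1)·(4/15) = 73/15.

73/15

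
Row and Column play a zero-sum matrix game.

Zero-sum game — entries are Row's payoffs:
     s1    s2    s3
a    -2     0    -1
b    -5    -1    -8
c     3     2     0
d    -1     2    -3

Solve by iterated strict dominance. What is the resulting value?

0

Column s2 is strictly dominated by s3 for Column (-1<0, -8<-1, 0<2, -3<2); eliminate s2.
Row a is strictly dominated by row c (3>-2, 0>-1); eliminate a.
Column s1 is strictly dominated by s3 for Column (-8<-5, 0<3, -3<-1); eliminate s1.
Row d is strictly dominated by row c (0>-3); eliminate d.
Row b is strictly dominated by row c (0>-8); eliminate b.
Only (c, s3) remains, with payoff 0.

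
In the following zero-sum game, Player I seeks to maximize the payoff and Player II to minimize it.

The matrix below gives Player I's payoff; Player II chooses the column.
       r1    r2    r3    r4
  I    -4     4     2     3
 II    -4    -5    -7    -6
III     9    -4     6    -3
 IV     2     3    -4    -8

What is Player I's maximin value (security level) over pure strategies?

The worst-case payoff for each row is I: -4, II: -7, III: -4, IV: -8.
The best of these is -4.

-4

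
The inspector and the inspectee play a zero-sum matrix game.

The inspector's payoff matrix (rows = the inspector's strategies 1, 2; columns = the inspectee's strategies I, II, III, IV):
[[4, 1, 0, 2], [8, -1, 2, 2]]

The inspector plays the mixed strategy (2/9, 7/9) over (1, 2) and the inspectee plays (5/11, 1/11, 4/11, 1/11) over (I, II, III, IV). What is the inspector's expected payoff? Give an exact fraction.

Against (5/11, 1/11, 4/11, 1/11), each row's expected payoff is 1: 23/11; 2: 49/11.
Taking the (2/9, 7/9)-weighted average: (2/9)·(23/11) + (7/9)·(49/11) = 389/99.

389/99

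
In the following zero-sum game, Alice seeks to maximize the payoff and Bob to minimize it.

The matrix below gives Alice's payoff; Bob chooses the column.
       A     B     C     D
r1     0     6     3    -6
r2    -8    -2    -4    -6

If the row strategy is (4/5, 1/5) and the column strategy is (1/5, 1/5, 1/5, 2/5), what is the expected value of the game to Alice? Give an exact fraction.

Against (1/5, 1/5, 1/5, 2/5), each row's expected payoff is r1: -3/5; r2: -26/5.
Taking the (4/5, 1/5)-weighted average: (4/5)·(-3/5) + (1/5)·(-26/5) = -38/25.

-38/25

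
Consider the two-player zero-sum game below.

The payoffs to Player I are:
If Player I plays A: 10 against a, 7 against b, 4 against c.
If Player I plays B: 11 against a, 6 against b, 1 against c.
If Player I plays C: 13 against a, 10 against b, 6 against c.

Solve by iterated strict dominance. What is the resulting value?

6

Row A is strictly dominated by row C (13>10, 10>7, 6>4); eliminate A.
Column b is strictly dominated by c for Player II (1<6, 6<10); eliminate b.
Row B is strictly dominated by row C (13>11, 6>1); eliminate B.
Column a is strictly dominated by c for Player II (6<13); eliminate a.
Only (C, c) remains, with payoff 6.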